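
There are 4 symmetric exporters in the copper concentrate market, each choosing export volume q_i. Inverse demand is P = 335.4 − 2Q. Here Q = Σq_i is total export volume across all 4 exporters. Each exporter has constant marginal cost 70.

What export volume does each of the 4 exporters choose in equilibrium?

A representative exporter's profit is π_i = q_i(335.4 − 2Q) − 70q_i, with Q = q_i + Σ_{j≠i} q_j.
First-order condition: 265.4 − 4q_i − 2Σ_{j≠i} q_j = 0.
In a symmetric equilibrium every exporter chooses the same q, so Σ_{j≠i} q_j = 3q. The condition becomes 265.4 − 10q = 0, giving q = 265.4/10 = 26.54.

26.54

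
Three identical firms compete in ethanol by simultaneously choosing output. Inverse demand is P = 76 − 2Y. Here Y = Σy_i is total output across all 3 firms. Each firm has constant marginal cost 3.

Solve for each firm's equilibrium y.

9.125

A representative firm's profit is π_i = y_i(76 − 2Y) − 3y_i, with Y = y_i + Σ_{j≠i} y_j.
First-order condition: 73 − 4y_i − 2Σ_{j≠i} y_j = 0.
In a symmetric equilibrium every firm chooses the same y, so Σ_{j≠i} y_j = 2y. The condition becomes 73 − 8y = 0, giving y = 73/8 = 9.125.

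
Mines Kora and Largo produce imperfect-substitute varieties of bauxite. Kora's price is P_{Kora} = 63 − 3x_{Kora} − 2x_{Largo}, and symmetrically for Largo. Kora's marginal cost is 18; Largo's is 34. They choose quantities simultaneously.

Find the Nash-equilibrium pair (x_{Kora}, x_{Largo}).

Mine Kora's profit: π = x_{Kora}(63 − 3x_{Kora} − 2x_{Largo}) − 18x_{Kora}.
∂π/∂x_{Kora} = 45 − 6x_{Kora} − 2x_{Largo} = 0 ⇒ x_{Kora} = 7.5 − (1/3)x_{Largo}.
Similarly x_{Largo} = 29/6 − (1/3)x_{Kora}.
Substituting the second reaction function into the first: x_{Kora} = 7.5 − (1/3)(29/6 − (1/3)x_{Kora}), which gives (8/9)x_{Kora} = 53/9 ⇒ x_{Kora} = 6.625.
Then x_{Largo} = 29/6 − (1/3)·6.625 = 2.625.

6.625, 2.625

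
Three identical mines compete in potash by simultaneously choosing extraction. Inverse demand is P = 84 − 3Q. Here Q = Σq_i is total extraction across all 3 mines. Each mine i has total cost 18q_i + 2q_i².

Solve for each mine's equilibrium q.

4.125

A representative mine's profit is π_i = q_i(84 − 3Q) − 18q_i − 2q_i², with Q = q_i + Σ_{j≠i} q_j.
First-order condition: 66 − 10q_i − 3Σ_{j≠i} q_j = 0.
With identical mines, set every q_j = q: then 66 − 10q − 6q = 0, i.e. q = 66/16 = 4.125.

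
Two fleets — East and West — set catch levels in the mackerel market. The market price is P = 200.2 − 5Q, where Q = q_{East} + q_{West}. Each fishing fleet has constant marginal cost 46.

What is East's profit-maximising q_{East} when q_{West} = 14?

Fishing fleet East's profit: π = q_{East}(200.2 − 5(q_{East} + q_{West})) − 46q_{East}.
∂π/∂q_{East} = 154.2 − 10q_{East} − 5q_{West} = 0, so q_{East} = 15.42 − 0.5q_{West}.
At q_{West} = 14: q_{East} = 15.42 − 0.5·14 = 8.42.

8.42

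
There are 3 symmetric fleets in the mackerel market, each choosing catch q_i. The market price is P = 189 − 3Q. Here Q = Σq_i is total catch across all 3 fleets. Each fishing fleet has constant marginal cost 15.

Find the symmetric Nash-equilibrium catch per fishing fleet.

A representative fishing fleet's profit is π_i = q_i(189 − 3Q) − 15q_i, with Q = q_i + Σ_{j≠i} q_j.
First-order condition: 174 − 6q_i − 3Σ_{j≠i} q_j = 0.
Imposing symmetry (q_j = q for all j) turns Σ_{j≠i} q_j into 2q, so 174 = 12q and q = 14.5.

14.5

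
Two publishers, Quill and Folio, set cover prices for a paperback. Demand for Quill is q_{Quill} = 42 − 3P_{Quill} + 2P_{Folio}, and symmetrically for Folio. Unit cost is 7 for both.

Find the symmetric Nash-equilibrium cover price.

15.75

Quill's profit: π = (P_{Quill} − 7)(42 − 3P_{Quill} + 2P_{Folio}).
∂π/∂P_{Quill} = 63 − 6P_{Quill} + 2P_{Folio} = 0 ⇒ P_{Quill} = 10.5 + (1/3)P_{Folio}.
Setting P_{Quill} = P_{Folio} in the reaction function: P_{Quill} = 10.5 + (1/3)P_{Quill}, so P_{Quill} = 10.5 / (2/3) = 15.75.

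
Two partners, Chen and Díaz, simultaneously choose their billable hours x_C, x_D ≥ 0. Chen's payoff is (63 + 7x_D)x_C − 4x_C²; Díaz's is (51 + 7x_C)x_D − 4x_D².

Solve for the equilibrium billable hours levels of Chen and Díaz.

57.4, 56.6

Expanding Chen's payoff: 63x_C + 7x_Dx_C − 4x_C².
∂π/∂x_C = 63 + 7x_D − 8x_C = 0, so x_C = 7.875 + 0.875x_D.
Likewise for Díaz: x_D = 6.375 + 0.875x_C.
Solving the two reaction functions simultaneously: (1 − (0.875)(0.875))x_C = 7.875 + 0.875·6.375, so (15/64)x_C = 861/64 and x_C = 57.4.
Then x_D = 6.375 + 0.875·57.4 = 56.6.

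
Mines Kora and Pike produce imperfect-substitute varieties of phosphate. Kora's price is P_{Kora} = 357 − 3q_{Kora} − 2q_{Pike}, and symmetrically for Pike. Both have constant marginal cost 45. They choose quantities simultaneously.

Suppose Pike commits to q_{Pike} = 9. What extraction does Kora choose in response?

Mine Kora's profit: π = q_{Kora}(357 − 3q_{Kora} − 2q_{Pike}) − 45q_{Kora}.
∂π/∂q_{Kora} = 312 − 6q_{Kora} − 2q_{Pike} = 0 ⇒ q_{Kora} = 52 − (1/3)q_{Pike}.
At q_{Pike} = 9: q_{Kora} = 52 − (1/3)·9 = 49.

49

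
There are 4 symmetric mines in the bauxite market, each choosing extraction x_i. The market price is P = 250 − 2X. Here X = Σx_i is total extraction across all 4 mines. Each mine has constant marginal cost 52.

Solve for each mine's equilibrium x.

A representative mine's profit is π_i = x_i(250 − 2X) − 52x_i, with X = x_i + Σ_{j≠i} x_j.
First-order condition: 198 − 4x_i − 2Σ_{j≠i} x_j = 0.
Imposing symmetry (x_j = x for all j) turns Σ_{j≠i} x_j into 3x, so 198 = 10x and x = 19.8.

19.8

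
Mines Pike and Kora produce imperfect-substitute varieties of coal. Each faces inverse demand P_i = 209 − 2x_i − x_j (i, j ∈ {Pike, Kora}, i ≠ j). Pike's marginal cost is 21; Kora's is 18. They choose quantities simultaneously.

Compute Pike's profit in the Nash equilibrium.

2797.52

Mine Pike's profit: π = x_{Pike}(209 − 2x_{Pike} − x_{Kora}) − 21x_{Pike}.
∂π/∂x_{Pike} = 188 − 4x_{Pike} − x_{Kora} = 0 ⇒ x_{Pike} = 47 − 0.25x_{Kora}.
Similarly x_{Kora} = 47.75 − 0.25x_{Pike}.
Substituting the second reaction function into the first: x_{Pike} = 47 − 0.25(47.75 − 0.25x_{Pike}), which gives 0.9375x_{Pike} = 35.0625 ⇒ x_{Pike} = 37.4.
Then x_{Kora} = 47.75 − 0.25·37.4 = 38.4.
P_{Pike} = 209 − 2·37.4 − 38.4 = 95.8.
Profit = (95.8 − 21)·37.4 = 2797.52.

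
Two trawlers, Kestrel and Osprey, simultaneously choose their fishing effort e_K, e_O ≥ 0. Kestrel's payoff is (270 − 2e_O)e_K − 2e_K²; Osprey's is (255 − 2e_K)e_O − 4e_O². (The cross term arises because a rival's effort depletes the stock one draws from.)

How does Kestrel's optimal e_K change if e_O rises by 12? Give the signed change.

Expanding Kestrel's payoff: 270e_K − 2e_Oe_K − 2e_K².
∂π/∂e_K = 270 − 2e_O − 4e_K = 0, so e_K = 67.5 − 0.5e_O.
The reaction-function slope is −0.5, so a 12-unit rise in e_O moves e_K by −0.5 × 12 = −6. Kestrel's best response falls — the actions are strategic substitutes.

-6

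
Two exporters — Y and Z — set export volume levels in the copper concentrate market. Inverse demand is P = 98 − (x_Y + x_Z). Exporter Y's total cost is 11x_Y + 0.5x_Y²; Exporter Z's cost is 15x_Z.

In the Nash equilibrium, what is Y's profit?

Exporter Y's profit: π = x_Y(98 − (x_Y + x_Z)) − 11x_Y − 0.5x_Y².
∂π/∂x_Y = 87 − 3x_Y − x_Z = 0, so x_Y = 29 − (1/3)x_Z.
For Z: ∂π/∂x_Z = 83 − 2x_Z − x_Y = 0 ⇒ x_Z = 41.5 − 0.5x_Y.
Plugging x_Z into Y's best response: x_Y = 29 − (1/3)(41.5 − 0.5x_Y) ⇒ (5/6)x_Y = 91/6, so x_Y = 18.2.
Then x_Z = 41.5 − 0.5·18.2 = 32.4.
Price P = 98 − 50.6 = 47.4.
Y's profit: (47.4 − 11)·18.2 − 0.5(18.2)² = 496.86.

496.86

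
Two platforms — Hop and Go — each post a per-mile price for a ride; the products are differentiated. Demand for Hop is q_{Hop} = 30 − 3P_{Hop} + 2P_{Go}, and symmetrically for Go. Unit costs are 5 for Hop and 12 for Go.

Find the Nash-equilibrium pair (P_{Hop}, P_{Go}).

12.5625, 15.1875

Hop's profit: π = (P_{Hop} − 5)(30 − 3P_{Hop} + 2P_{Go}).
∂π/∂P_{Hop} = 45 − 6P_{Hop} + 2P_{Go} = 0 ⇒ P_{Hop} = 7.5 + (1/3)P_{Go}.
Similarly P_{Go} = 11 + (1/3)P_{Hop}.
Plugging P_{Go} into Hop's best response: P_{Hop} = 7.5 + (1/3)(11 + (1/3)P_{Hop}) ⇒ (8/9)P_{Hop} = 67/6, so P_{Hop} = 12.5625.
Then P_{Go} = 11 + (1/3)·12.5625 = 15.1875.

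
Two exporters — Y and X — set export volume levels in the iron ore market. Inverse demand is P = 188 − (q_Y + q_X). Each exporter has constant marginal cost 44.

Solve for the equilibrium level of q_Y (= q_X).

48

Exporter Y's profit: π = q_Y(188 − (q_Y + q_X)) − 44q_Y.
∂π/∂q_Y = 144 − 2q_Y − q_X = 0, so q_Y = 72 − 0.5q_X.
The game is symmetric, so in equilibrium q_X = q_Y: the reaction function gives 1.5q_Y = 72, hence q_Y = 48.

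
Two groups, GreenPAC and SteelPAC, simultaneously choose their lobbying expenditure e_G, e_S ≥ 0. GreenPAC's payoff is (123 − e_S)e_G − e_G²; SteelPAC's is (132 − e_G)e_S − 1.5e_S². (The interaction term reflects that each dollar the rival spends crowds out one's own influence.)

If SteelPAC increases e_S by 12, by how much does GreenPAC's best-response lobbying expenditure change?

Expanding GreenPAC's payoff: 123e_G − e_Se_G − e_G².
∂π/∂e_G = 123 − e_S − 2e_G = 0, so e_G = 61.5 − 0.5e_S.
The reaction-function slope is −0.5, so a 12-unit rise in e_S moves e_G by −0.5 × 12 = −6. GreenPAC's best response falls — the actions are strategic substitutes.

-6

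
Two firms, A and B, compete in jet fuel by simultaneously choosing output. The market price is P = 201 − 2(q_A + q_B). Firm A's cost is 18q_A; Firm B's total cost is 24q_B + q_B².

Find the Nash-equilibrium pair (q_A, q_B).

Firm A's profit: π = q_A(201 − 2(q_A + q_B)) − 18q_A.
∂π/∂q_A = 183 − 4q_A − 2q_B = 0, so q_A = 45.75 − 0.5q_B.
For B: ∂π/∂q_B = 177 − 6q_B − 2q_A = 0 ⇒ q_B = 29.5 − (1/3)q_A.
Solving the two reaction functions simultaneously: (1 − (−0.5)(−1/3))q_A = 45.75 − 0.5·29.5, so (5/6)q_A = 31 and q_A = 37.2.
Then q_B = 29.5 − (1/3)·37.2 = 17.1.

37.2, 17.1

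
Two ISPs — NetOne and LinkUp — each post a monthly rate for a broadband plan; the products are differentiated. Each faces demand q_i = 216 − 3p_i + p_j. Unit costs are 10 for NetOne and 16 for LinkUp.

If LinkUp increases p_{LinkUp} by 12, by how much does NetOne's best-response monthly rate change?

2

NetOne's profit: π = (p_{NetOne} − 10)(216 − 3p_{NetOne} + p_{LinkUp}).
∂π/∂p_{NetOne} = 246 − 6p_{NetOne} + p_{LinkUp} = 0 ⇒ p_{NetOne} = 41 + (1/6)p_{LinkUp}.
The reaction-function slope is 1/6, so a 12-unit rise in p_{LinkUp} moves p_{NetOne} by 1/6 × 12 = 2. NetOne's best response rises — the actions are strategic complements.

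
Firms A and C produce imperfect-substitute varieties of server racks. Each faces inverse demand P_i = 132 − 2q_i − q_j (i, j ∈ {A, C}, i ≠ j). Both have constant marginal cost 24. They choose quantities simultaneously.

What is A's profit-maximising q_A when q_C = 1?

26.75

Firm A's profit: π = q_A(132 − 2q_A − q_C) − 24q_A.
∂π/∂q_A = 108 − 4q_A − q_C = 0 ⇒ q_A = 27 − 0.25q_C.
At q_C = 1: q_A = 27 − 0.25·1 = 26.75.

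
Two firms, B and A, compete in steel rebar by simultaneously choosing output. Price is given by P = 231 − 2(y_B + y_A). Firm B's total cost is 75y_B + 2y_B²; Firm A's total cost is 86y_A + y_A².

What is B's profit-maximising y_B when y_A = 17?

15.25

Firm B's profit: π = y_B(231 − 2(y_B + y_A)) − 75y_B − 2y_B².
∂π/∂y_B = 156 − 8y_B − 2y_A = 0, so y_B = 19.5 − 0.25y_A.
At y_A = 17: y_B = 19.5 − 0.25·17 = 15.25.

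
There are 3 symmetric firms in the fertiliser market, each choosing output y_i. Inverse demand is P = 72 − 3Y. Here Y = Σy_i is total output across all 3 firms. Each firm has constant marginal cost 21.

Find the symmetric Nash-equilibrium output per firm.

A representative firm's profit is π_i = y_i(72 − 3Y) − 21y_i, with Y = y_i + Σ_{j≠i} y_j.
First-order condition: 51 − 6y_i − 3Σ_{j≠i} y_j = 0.
In a symmetric equilibrium every firm chooses the same y, so Σ_{j≠i} y_j = 2y. The condition becomes 51 − 12y = 0, giving y = 51/12 = 4.25.

4.25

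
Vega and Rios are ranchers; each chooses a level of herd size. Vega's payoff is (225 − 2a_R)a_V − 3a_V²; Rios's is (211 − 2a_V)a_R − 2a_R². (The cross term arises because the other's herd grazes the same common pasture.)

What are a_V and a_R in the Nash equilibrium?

23.9, 40.8

Expanding Vega's payoff: 225a_V − 2a_Ra_V − 3a_V².
∂π/∂a_V = 225 − 2a_R − 6a_V = 0, so a_V = 37.5 − (1/3)a_R.
Likewise for Rios: a_R = 52.75 − 0.5a_V.
Substituting the second reaction function into the first: a_V = 37.5 − (1/3)(52.75 − 0.5a_V), which gives (5/6)a_V = 239/12 ⇒ a_V = 23.9.
Then a_R = 52.75 − 0.5·23.9 = 40.8.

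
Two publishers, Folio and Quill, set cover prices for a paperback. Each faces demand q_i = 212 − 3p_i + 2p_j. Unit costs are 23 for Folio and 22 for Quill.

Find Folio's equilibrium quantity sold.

141.1875

Folio's profit: π = (p_{Folio} − 23)(212 − 3p_{Folio} + 2p_{Quill}).
∂π/∂p_{Folio} = 281 − 6p_{Folio} + 2p_{Quill} = 0 ⇒ p_{Folio} = 281/6 + (1/3)p_{Quill}.
Similarly p_{Quill} = 139/3 + (1/3)p_{Folio}.
Substituting the second reaction function into the first: p_{Folio} = 281/6 + (1/3)(139/3 + (1/3)p_{Folio}), which gives (8/9)p_{Folio} = 1121/18 ⇒ p_{Folio} = 70.0625.
Then p_{Quill} = 139/3 + (1/3)·70.0625 = 69.6875.
q_{Folio} = 212 − 3·70.0625 + 2·69.6875 = 141.1875.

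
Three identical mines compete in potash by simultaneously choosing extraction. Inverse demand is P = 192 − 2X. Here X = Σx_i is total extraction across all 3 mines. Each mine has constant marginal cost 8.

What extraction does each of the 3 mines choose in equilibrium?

23

A representative mine's profit is π_i = x_i(192 − 2X) − 8x_i, with X = x_i + Σ_{j≠i} x_j.
First-order condition: 184 − 4x_i − 2Σ_{j≠i} x_j = 0.
Imposing symmetry (x_j = x for all j) turns Σ_{j≠i} x_j into 2x, so 184 = 8x and x = 23.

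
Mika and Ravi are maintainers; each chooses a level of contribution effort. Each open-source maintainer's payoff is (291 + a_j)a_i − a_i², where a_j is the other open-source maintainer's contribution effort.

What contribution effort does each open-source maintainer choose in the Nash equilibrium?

Mika's payoff is (291 + a_R)a_M − a_M².
∂π/∂a_M = 291 + a_R − 2a_M = 0, so a_M = 145.5 + 0.5a_R.
Setting a_M = a_R in the reaction function: a_M = 145.5 + 0.5a_M, so a_M = 145.5 / 0.5 = 291.

291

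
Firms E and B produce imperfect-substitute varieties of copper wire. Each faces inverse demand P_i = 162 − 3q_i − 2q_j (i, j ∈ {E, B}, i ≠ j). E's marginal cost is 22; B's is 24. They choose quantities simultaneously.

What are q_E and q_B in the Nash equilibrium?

17.625, 17.125

Firm E's profit: π = q_E(162 − 3q_E − 2q_B) − 22q_E.
∂π/∂q_E = 140 − 6q_E − 2q_B = 0 ⇒ q_E = 70/3 − (1/3)q_B.
Similarly q_B = 23 − (1/3)q_E.
Plugging q_B into E's best response: q_E = 70/3 − (1/3)(23 − (1/3)q_E) ⇒ (8/9)q_E = 47/3, so q_E = 17.625.
Then q_B = 23 − (1/3)·17.625 = 17.125.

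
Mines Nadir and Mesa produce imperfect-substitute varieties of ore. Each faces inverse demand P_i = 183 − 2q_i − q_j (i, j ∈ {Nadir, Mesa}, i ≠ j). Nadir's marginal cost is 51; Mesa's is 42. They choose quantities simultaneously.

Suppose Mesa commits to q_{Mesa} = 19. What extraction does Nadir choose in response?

Mine Nadir's profit: π = q_{Nadir}(183 − 2q_{Nadir} − q_{Mesa}) − 51q_{Nadir}.
∂π/∂q_{Nadir} = 132 − 4q_{Nadir} − q_{Mesa} = 0 ⇒ q_{Nadir} = 33 − 0.25q_{Mesa}.
At q_{Mesa} = 19: q_{Nadir} = 33 − 0.25·19 = 28.25.

28.25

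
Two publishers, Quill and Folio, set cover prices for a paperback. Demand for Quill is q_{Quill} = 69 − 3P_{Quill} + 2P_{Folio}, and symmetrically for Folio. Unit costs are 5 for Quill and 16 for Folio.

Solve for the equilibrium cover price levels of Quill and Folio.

23.0625, 27.1875

Quill's profit: π = (P_{Quill} − 5)(69 − 3P_{Quill} + 2P_{Folio}).
∂π/∂P_{Quill} = 84 − 6P_{Quill} + 2P_{Folio} = 0 ⇒ P_{Quill} = 14 + (1/3)P_{Folio}.
Similarly P_{Folio} = 19.5 + (1/3)P_{Quill}.
Solving the two reaction functions simultaneously: (1 − (1/3)(1/3))P_{Quill} = 14 + (1/3)·19.5, so (8/9)P_{Quill} = 20.5 and P_{Quill} = 23.0625.
Then P_{Folio} = 19.5 + (1/3)·23.0625 = 27.1875.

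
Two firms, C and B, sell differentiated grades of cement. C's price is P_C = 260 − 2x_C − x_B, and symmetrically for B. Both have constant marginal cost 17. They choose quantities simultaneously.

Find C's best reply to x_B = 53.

47.5

Firm C's profit: π = x_C(260 − 2x_C − x_B) − 17x_C.
∂π/∂x_C = 243 − 4x_C − x_B = 0 ⇒ x_C = 60.75 − 0.25x_B.
At x_B = 53: x_C = 60.75 − 0.25·53 = 47.5.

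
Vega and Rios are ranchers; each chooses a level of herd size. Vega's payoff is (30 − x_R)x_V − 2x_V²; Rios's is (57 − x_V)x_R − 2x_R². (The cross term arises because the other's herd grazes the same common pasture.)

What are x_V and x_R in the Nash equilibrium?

Expanding Vega's payoff: 30x_V − x_Rx_V − 2x_V².
∂π/∂x_V = 30 − x_R − 4x_V = 0, so x_V = 7.5 − 0.25x_R.
Likewise for Rios: x_R = 14.25 − 0.25x_V.
Plugging x_R into Vega's best response: x_V = 7.5 − 0.25(14.25 − 0.25x_V) ⇒ 0.9375x_V = 3.9375, so x_V = 4.2.
Then x_R = 14.25 − 0.25·4.2 = 13.2.

4.2, 13.2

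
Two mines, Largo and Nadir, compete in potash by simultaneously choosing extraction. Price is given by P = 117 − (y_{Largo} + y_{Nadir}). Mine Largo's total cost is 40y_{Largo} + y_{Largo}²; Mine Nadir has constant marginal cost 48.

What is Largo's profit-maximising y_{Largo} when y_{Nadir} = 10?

Mine Largo's profit: π = y_{Largo}(117 − (y_{Largo} + y_{Nadir})) − 40y_{Largo} − y_{Largo}².
∂π/∂y_{Largo} = 77 − 4y_{Largo} − y_{Nadir} = 0, so y_{Largo} = 19.25 − 0.25y_{Nadir}.
At y_{Nadir} = 10: y_{Largo} = 19.25 − 0.25·10 = 16.75.

16.75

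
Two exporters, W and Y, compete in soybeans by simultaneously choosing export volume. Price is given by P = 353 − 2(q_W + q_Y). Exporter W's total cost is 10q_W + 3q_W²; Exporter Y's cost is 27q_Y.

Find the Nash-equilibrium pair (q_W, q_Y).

Exporter W's profit: π = q_W(353 − 2(q_W + q_Y)) − 10q_W − 3q_W².
∂π/∂q_W = 343 − 10q_W − 2q_Y = 0, so q_W = 34.3 − 0.2q_Y.
For Y: ∂π/∂q_Y = 326 − 4q_Y − 2q_W = 0 ⇒ q_Y = 81.5 − 0.5q_W.
Substituting the second reaction function into the first: q_W = 34.3 − 0.2(81.5 − 0.5q_W), which gives 0.9q_W = 18 ⇒ q_W = 20.
Then q_Y = 81.5 − 0.5·20 = 71.5.

20, 71.5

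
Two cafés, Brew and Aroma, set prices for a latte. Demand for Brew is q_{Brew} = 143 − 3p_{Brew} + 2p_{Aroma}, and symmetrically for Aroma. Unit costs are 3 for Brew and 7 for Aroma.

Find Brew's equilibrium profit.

Brew's profit: π = (p_{Brew} − 3)(143 − 3p_{Brew} + 2p_{Aroma}).
∂π/∂p_{Brew} = 152 − 6p_{Brew} + 2p_{Aroma} = 0 ⇒ p_{Brew} = 76/3 + (1/3)p_{Aroma}.
Similarly p_{Aroma} = 82/3 + (1/3)p_{Brew}.
Plugging p_{Aroma} into Brew's best response: p_{Brew} = 76/3 + (1/3)(82/3 + (1/3)p_{Brew}) ⇒ (8/9)p_{Brew} = 310/9, so p_{Brew} = 38.75.
Then p_{Aroma} = 82/3 + (1/3)·38.75 = 40.25.
q_{Brew} = 143 − 3·38.75 + 2·40.25 = 107.25.
Profit = (38.75 − 3)·107.25 = 3834.1875.

3834.1875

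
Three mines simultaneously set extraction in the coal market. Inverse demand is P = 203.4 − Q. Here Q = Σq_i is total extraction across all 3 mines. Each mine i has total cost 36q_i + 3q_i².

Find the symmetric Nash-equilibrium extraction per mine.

A representative mine's profit is π_i = q_i(203.4 − Q) − 36q_i − 3q_i², with Q = q_i + Σ_{j≠i} q_j.
First-order condition: 167.4 − 8q_i − Σ_{j≠i} q_j = 0.
With identical mines, set every q_j = q: then 167.4 − 8q − 2q = 0, i.e. q = 167.4/10 = 16.74.

16.74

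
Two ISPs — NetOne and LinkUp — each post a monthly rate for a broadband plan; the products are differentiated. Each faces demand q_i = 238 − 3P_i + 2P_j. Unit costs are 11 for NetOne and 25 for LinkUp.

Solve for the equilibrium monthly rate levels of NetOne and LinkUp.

NetOne's profit: π = (P_{NetOne} − 11)(238 − 3P_{NetOne} + 2P_{LinkUp}).
∂π/∂P_{NetOne} = 271 − 6P_{NetOne} + 2P_{LinkUp} = 0 ⇒ P_{NetOne} = 271/6 + (1/3)P_{LinkUp}.
Similarly P_{LinkUp} = 313/6 + (1/3)P_{NetOne}.
Substituting the second reaction function into the first: P_{NetOne} = 271/6 + (1/3)(313/6 + (1/3)P_{NetOne}), which gives (8/9)P_{NetOne} = 563/9 ⇒ P_{NetOne} = 70.375.
Then P_{LinkUp} = 313/6 + (1/3)·70.375 = 75.625.

70.375, 75.625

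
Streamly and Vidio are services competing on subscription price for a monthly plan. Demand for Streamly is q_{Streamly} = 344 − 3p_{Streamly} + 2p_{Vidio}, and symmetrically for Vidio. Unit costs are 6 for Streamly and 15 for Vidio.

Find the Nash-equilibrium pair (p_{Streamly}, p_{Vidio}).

Streamly's profit: π = (p_{Streamly} − 6)(344 − 3p_{Streamly} + 2p_{Vidio}).
∂π/∂p_{Streamly} = 362 − 6p_{Streamly} + 2p_{Vidio} = 0 ⇒ p_{Streamly} = 181/3 + (1/3)p_{Vidio}.
Similarly p_{Vidio} = 389/6 + (1/3)p_{Streamly}.
Plugging p_{Vidio} into Streamly's best response: p_{Streamly} = 181/3 + (1/3)(389/6 + (1/3)p_{Streamly}) ⇒ (8/9)p_{Streamly} = 1475/18, so p_{Streamly} = 92.1875.
Then p_{Vidio} = 389/6 + (1/3)·92.1875 = 95.5625.

92.1875, 95.5625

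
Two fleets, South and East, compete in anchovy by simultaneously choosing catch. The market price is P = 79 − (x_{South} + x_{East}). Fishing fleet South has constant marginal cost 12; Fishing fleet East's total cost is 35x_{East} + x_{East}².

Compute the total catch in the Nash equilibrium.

35

Fishing fleet South's profit: π = x_{South}(79 − (x_{South} + x_{East})) − 12x_{South}.
∂π/∂x_{South} = 67 − 2x_{South} − x_{East} = 0, so x_{South} = 33.5 − 0.5x_{East}.
For East: ∂π/∂x_{East} = 44 − 4x_{East} − x_{South} = 0 ⇒ x_{East} = 11 − 0.25x_{South}.
Plugging x_{East} into South's best response: x_{South} = 33.5 − 0.5(11 − 0.25x_{South}) ⇒ 0.875x_{South} = 28, so x_{South} = 32.
Then x_{East} = 11 − 0.25·32 = 3.
Total catch: 32 + 3 = 35.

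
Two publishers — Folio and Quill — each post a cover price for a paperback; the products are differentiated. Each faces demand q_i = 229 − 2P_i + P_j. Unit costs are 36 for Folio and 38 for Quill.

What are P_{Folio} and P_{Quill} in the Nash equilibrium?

Folio's profit: π = (P_{Folio} − 36)(229 − 2P_{Folio} + P_{Quill}).
∂π/∂P_{Folio} = 301 − 4P_{Folio} + P_{Quill} = 0 ⇒ P_{Folio} = 75.25 + 0.25P_{Quill}.
Similarly P_{Quill} = 76.25 + 0.25P_{Folio}.
Solving the two reaction functions simultaneously: (1 − (0.25)(0.25))P_{Folio} = 75.25 + 0.25·76.25, so 0.9375P_{Folio} = 94.3125 and P_{Folio} = 100.6.
Then P_{Quill} = 76.25 + 0.25·100.6 = 101.4.

100.6, 101.4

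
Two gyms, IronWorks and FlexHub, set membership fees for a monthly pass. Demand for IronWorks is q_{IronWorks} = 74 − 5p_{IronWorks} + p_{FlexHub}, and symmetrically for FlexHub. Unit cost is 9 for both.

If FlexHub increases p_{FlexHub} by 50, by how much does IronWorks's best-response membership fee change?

IronWorks's profit: π = (p_{IronWorks} − 9)(74 − 5p_{IronWorks} + p_{FlexHub}).
∂π/∂p_{IronWorks} = 119 − 10p_{IronWorks} + p_{FlexHub} = 0 ⇒ p_{IronWorks} = 11.9 + 0.1p_{FlexHub}.
The reaction-function slope is 0.1, so a 50-unit rise in p_{FlexHub} moves p_{IronWorks} by 0.1 × 50 = 5. IronWorks's best response rises — the actions are strategic complements.

5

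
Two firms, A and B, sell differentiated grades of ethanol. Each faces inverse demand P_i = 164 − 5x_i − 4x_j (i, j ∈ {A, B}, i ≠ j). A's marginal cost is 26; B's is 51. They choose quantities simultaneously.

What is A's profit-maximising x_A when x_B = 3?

12.6

Firm A's profit: π = x_A(164 − 5x_A − 4x_B) − 26x_A.
∂π/∂x_A = 138 − 10x_A − 4x_B = 0 ⇒ x_A = 13.8 − 0.4x_B.
At x_B = 3: x_A = 13.8 − 0.4·3 = 12.6.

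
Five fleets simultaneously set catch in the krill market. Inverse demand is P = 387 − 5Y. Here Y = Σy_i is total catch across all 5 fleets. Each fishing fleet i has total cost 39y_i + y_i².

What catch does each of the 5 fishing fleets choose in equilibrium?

A representative fishing fleet's profit is π_i = y_i(387 − 5Y) − 39y_i − y_i², with Y = y_i + Σ_{j≠i} y_j.
First-order condition: 348 − 12y_i − 5Σ_{j≠i} y_j = 0.
Imposing symmetry (y_j = y for all j) turns Σ_{j≠i} y_j into 4y, so 348 = 32y and y = 10.875.

10.875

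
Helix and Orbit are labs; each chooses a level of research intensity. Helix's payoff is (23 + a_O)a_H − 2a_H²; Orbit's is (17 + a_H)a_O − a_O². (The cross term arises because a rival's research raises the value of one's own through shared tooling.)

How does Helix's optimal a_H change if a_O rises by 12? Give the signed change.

3

Expanding Helix's payoff: 23a_H + a_Oa_H − 2a_H².
∂π/∂a_H = 23 + a_O − 4a_H = 0, so a_H = 5.75 + 0.25a_O.
The reaction-function slope is 0.25, so a 12-unit rise in a_O moves a_H by 0.25 × 12 = 3. Helix's best response rises — the actions are strategic complements.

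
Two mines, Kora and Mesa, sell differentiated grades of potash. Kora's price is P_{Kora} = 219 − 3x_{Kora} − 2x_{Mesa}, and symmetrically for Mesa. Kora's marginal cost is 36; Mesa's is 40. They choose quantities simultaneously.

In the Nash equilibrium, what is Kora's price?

Mine Kora's profit: π = x_{Kora}(219 − 3x_{Kora} − 2x_{Mesa}) − 36x_{Kora}.
∂π/∂x_{Kora} = 183 − 6x_{Kora} − 2x_{Mesa} = 0 ⇒ x_{Kora} = 30.5 − (1/3)x_{Mesa}.
Similarly x_{Mesa} = 179/6 − (1/3)x_{Kora}.
Solving the two reaction functions simultaneously: (1 − (−1/3)(−1/3))x_{Kora} = 30.5 − (1/3)·(179/6), so (8/9)x_{Kora} = 185/9 and x_{Kora} = 23.125.
Then x_{Mesa} = 179/6 − (1/3)·23.125 = 22.125.
P_{Kora} = 219 − 3·23.125 − 2·22.125 = 105.375.

105.375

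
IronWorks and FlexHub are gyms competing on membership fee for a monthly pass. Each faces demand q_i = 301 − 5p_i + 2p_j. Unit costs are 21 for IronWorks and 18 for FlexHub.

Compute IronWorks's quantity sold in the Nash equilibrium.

147.1875

IronWorks's profit: π = (p_{IronWorks} − 21)(301 − 5p_{IronWorks} + 2p_{FlexHub}).
∂π/∂p_{IronWorks} = 406 − 10p_{IronWorks} + 2p_{FlexHub} = 0 ⇒ p_{IronWorks} = 40.6 + 0.2p_{FlexHub}.
Similarly p_{FlexHub} = 39.1 + 0.2p_{IronWorks}.
Plugging p_{FlexHub} into IronWorks's best response: p_{IronWorks} = 40.6 + 0.2(39.1 + 0.2p_{IronWorks}) ⇒ 0.96p_{IronWorks} = 48.42, so p_{IronWorks} = 50.4375.
Then p_{FlexHub} = 39.1 + 0.2·50.4375 = 49.1875.
q_{IronWorks} = 301 − 5·50.4375 + 2·49.1875 = 147.1875.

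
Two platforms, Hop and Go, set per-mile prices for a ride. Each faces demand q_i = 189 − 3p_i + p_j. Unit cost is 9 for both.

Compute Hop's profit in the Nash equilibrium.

Hop's profit: π = (p_{Hop} − 9)(189 − 3p_{Hop} + p_{Go}).
∂π/∂p_{Hop} = 216 − 6p_{Hop} + p_{Go} = 0 ⇒ p_{Hop} = 36 + (1/6)p_{Go}.
The game is symmetric, so in equilibrium p_{Go} = p_{Hop}: the reaction function gives (5/6)p_{Hop} = 36, hence p_{Hop} = 43.2.
q_{Hop} = 189 − 3·43.2 + 43.2 = 102.6.
Profit = (43.2 − 9)·102.6 = 3508.92.

3508.92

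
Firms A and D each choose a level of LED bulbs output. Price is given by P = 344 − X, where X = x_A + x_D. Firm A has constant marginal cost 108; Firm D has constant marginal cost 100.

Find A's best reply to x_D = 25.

105.5

Firm A's profit: π = x_A(344 − (x_A + x_D)) − 108x_A.
∂π/∂x_A = 236 − 2x_A − x_D = 0, so x_A = 118 − 0.5x_D.
At x_D = 25: x_A = 118 − 0.5·25 = 105.5.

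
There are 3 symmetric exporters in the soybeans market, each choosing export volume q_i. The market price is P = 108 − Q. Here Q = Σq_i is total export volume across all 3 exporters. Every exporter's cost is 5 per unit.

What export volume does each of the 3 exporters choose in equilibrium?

25.75

A representative exporter's profit is π_i = q_i(108 − Q) − 5q_i, with Q = q_i + Σ_{j≠i} q_j.
First-order condition: 103 − 2q_i − Σ_{j≠i} q_j = 0.
With identical exporters, set every q_j = q: then 103 − 2q − 2q = 0, i.e. q = 103/4 = 25.75.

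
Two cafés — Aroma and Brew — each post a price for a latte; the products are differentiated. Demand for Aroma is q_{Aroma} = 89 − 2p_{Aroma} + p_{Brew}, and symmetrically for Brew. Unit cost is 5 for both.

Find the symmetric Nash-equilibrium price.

Aroma's profit: π = (p_{Aroma} − 5)(89 − 2p_{Aroma} + p_{Brew}).
∂π/∂p_{Aroma} = 99 − 4p_{Aroma} + p_{Brew} = 0 ⇒ p_{Aroma} = 24.75 + 0.25p_{Brew}.
Setting p_{Aroma} = p_{Brew} in the reaction function: p_{Aroma} = 24.75 + 0.25p_{Aroma}, so p_{Aroma} = 24.75 / 0.75 = 33.

33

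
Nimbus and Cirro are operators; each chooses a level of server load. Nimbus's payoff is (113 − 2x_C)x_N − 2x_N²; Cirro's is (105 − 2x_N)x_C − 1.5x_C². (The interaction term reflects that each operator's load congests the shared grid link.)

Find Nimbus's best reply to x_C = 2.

27.25

Expanding Nimbus's payoff: 113x_N − 2x_Cx_N − 2x_N².
∂π/∂x_N = 113 − 2x_C − 4x_N = 0, so x_N = 28.25 − 0.5x_C.
At x_C = 2: x_N = 28.25 − 0.5·2 = 27.25.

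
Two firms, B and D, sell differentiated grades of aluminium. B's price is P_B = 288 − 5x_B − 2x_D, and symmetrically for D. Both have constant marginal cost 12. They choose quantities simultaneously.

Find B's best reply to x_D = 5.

Firm B's profit: π = x_B(288 − 5x_B − 2x_D) − 12x_B.
∂π/∂x_B = 276 − 10x_B − 2x_D = 0 ⇒ x_B = 27.6 − 0.2x_D.
At x_D = 5: x_B = 27.6 − 0.2·5 = 26.6.

26.6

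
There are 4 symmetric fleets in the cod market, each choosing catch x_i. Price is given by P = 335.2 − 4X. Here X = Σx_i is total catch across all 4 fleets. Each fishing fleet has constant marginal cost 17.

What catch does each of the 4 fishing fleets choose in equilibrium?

15.91

A representative fishing fleet's profit is π_i = x_i(335.2 − 4X) − 17x_i, with X = x_i + Σ_{j≠i} x_j.
First-order condition: 318.2 − 8x_i − 4Σ_{j≠i} x_j = 0.
With identical fishing fleets, set every x_j = x: then 318.2 − 8x − 12x = 0, i.e. x = 318.2/20 = 15.91.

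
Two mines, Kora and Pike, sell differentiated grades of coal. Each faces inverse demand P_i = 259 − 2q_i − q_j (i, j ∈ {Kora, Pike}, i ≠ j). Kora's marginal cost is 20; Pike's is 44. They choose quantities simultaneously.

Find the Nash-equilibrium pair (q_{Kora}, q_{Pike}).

49.4, 41.4

Mine Kora's profit: π = q_{Kora}(259 − 2q_{Kora} − q_{Pike}) − 20q_{Kora}.
∂π/∂q_{Kora} = 239 − 4q_{Kora} − q_{Pike} = 0 ⇒ q_{Kora} = 59.75 − 0.25q_{Pike}.
Similarly q_{Pike} = 53.75 − 0.25q_{Kora}.
Substituting the second reaction function into the first: q_{Kora} = 59.75 − 0.25(53.75 − 0.25q_{Kora}), which gives 0.9375q_{Kora} = 46.3125 ⇒ q_{Kora} = 49.4.
Then q_{Pike} = 53.75 − 0.25·49.4 = 41.4.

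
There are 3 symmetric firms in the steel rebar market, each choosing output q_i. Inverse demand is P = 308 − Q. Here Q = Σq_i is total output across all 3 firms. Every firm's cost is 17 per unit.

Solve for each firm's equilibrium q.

A representative firm's profit is π_i = q_i(308 − Q) − 17q_i, with Q = q_i + Σ_{j≠i} q_j.
First-order condition: 291 − 2q_i − Σ_{j≠i} q_j = 0.
Imposing symmetry (q_j = q for all j) turns Σ_{j≠i} q_j into 2q, so 291 = 4q and q = 72.75.

72.75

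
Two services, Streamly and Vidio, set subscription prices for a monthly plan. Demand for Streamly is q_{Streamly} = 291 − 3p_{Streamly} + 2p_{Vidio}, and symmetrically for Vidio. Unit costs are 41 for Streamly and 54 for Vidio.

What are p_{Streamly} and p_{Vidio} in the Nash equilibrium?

105.9375, 110.8125

Streamly's profit: π = (p_{Streamly} − 41)(291 − 3p_{Streamly} + 2p_{Vidio}).
∂π/∂p_{Streamly} = 414 − 6p_{Streamly} + 2p_{Vidio} = 0 ⇒ p_{Streamly} = 69 + (1/3)p_{Vidio}.
Similarly p_{Vidio} = 75.5 + (1/3)p_{Streamly}.
Plugging p_{Vidio} into Streamly's best response: p_{Streamly} = 69 + (1/3)(75.5 + (1/3)p_{Streamly}) ⇒ (8/9)p_{Streamly} = 565/6, so p_{Streamly} = 105.9375.
Then p_{Vidio} = 75.5 + (1/3)·105.9375 = 110.8125.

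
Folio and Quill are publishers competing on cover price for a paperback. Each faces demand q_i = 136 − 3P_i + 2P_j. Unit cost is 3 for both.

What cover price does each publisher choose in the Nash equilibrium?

36.25

Folio's profit: π = (P_{Folio} − 3)(136 − 3P_{Folio} + 2P_{Quill}).
∂π/∂P_{Folio} = 145 − 6P_{Folio} + 2P_{Quill} = 0 ⇒ P_{Folio} = 145/6 + (1/3)P_{Quill}.
Setting P_{Folio} = P_{Quill} in the reaction function: P_{Folio} = 145/6 + (1/3)P_{Folio}, so P_{Folio} = (145/6) / (2/3) = 36.25.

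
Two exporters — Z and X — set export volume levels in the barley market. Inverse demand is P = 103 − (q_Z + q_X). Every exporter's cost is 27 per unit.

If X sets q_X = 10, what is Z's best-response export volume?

33

Exporter Z's profit: π = q_Z(103 − (q_Z + q_X)) − 27q_Z.
∂π/∂q_Z = 76 − 2q_Z − q_X = 0, so q_Z = 38 − 0.5q_X.
At q_X = 10: q_Z = 38 − 0.5·10 = 33.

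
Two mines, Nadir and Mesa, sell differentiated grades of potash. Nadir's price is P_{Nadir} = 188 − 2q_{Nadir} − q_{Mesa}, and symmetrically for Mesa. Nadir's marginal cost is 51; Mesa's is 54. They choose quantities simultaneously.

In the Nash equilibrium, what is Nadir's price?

106.2

Mine Nadir's profit: π = q_{Nadir}(188 − 2q_{Nadir} − q_{Mesa}) − 51q_{Nadir}.
∂π/∂q_{Nadir} = 137 − 4q_{Nadir} − q_{Mesa} = 0 ⇒ q_{Nadir} = 34.25 − 0.25q_{Mesa}.
Similarly q_{Mesa} = 33.5 − 0.25q_{Nadir}.
Substituting the second reaction function into the first: q_{Nadir} = 34.25 − 0.25(33.5 − 0.25q_{Nadir}), which gives 0.9375q_{Nadir} = 25.875 ⇒ q_{Nadir} = 27.6.
Then q_{Mesa} = 33.5 − 0.25·27.6 = 26.6.
P_{Nadir} = 188 − 2·27.6 − 26.6 = 106.2.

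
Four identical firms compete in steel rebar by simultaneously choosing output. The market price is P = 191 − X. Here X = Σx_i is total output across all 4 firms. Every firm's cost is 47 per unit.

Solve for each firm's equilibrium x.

28.8

A representative firm's profit is π_i = x_i(191 − X) − 47x_i, with X = x_i + Σ_{j≠i} x_j.
First-order condition: 144 − 2x_i − Σ_{j≠i} x_j = 0.
Imposing symmetry (x_j = x for all j) turns Σ_{j≠i} x_j into 3x, so 144 = 5x and x = 28.8.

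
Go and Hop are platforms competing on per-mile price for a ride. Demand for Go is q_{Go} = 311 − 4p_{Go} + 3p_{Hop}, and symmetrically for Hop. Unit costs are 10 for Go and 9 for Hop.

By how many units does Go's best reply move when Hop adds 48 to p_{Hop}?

Go's profit: π = (p_{Go} − 10)(311 − 4p_{Go} + 3p_{Hop}).
∂π/∂p_{Go} = 351 − 8p_{Go} + 3p_{Hop} = 0 ⇒ p_{Go} = 43.875 + 0.375p_{Hop}.
The reaction-function slope is 0.375, so a 48-unit rise in p_{Hop} moves p_{Go} by 0.375 × 48 = 18. Go's best response rises — the actions are strategic complements.

18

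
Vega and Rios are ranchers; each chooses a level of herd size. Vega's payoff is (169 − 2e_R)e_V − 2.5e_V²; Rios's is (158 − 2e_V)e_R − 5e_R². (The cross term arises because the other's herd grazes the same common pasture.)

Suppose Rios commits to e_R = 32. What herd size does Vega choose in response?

21

Expanding Vega's payoff: 169e_V − 2e_Re_V − 2.5e_V².
∂π/∂e_V = 169 − 2e_R − 5e_V = 0, so e_V = 33.8 − 0.4e_R.
At e_R = 32: e_V = 33.8 − 0.4·32 = 21.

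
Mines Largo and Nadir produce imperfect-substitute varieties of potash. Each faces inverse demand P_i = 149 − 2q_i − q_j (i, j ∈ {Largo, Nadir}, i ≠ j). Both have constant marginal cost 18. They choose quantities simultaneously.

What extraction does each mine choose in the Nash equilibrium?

Mine Largo's profit: π = q_{Largo}(149 − 2q_{Largo} − q_{Nadir}) − 18q_{Largo}.
∂π/∂q_{Largo} = 131 − 4q_{Largo} − q_{Nadir} = 0 ⇒ q_{Largo} = 32.75 − 0.25q_{Nadir}.
The game is symmetric, so in equilibrium q_{Nadir} = q_{Largo}: the reaction function gives 1.25q_{Largo} = 32.75, hence q_{Largo} = 26.2.

26.2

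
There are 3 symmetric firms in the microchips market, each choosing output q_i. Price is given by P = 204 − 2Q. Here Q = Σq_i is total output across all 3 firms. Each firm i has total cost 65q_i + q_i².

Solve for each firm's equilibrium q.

13.9

A representative firm's profit is π_i = q_i(204 − 2Q) − 65q_i − q_i², with Q = q_i + Σ_{j≠i} q_j.
First-order condition: 139 − 6q_i − 2Σ_{j≠i} q_j = 0.
With identical firms, set every q_j = q: then 139 − 6q − 4q = 0, i.e. q = 139/10 = 13.9.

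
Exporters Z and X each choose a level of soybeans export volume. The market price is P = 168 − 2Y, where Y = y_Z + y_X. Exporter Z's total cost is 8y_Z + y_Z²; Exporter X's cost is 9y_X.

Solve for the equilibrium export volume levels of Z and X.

Exporter Z's profit: π = y_Z(168 − 2(y_Z + y_X)) − 8y_Z − y_Z².
∂π/∂y_Z = 160 − 6y_Z − 2y_X = 0, so y_Z = 80/3 − (1/3)y_X.
For X: ∂π/∂y_X = 159 − 4y_X − 2y_Z = 0 ⇒ y_X = 39.75 − 0.5y_Z.
Substituting the second reaction function into the first: y_Z = 80/3 − (1/3)(39.75 − 0.5y_Z), which gives (5/6)y_Z = 161/12 ⇒ y_Z = 16.1.
Then y_X = 39.75 − 0.5·16.1 = 31.7.

16.1, 31.7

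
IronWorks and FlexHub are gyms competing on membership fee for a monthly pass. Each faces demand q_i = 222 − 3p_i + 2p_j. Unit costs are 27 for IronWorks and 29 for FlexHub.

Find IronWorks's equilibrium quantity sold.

147.375

IronWorks's profit: π = (p_{IronWorks} − 27)(222 − 3p_{IronWorks} + 2p_{FlexHub}).
∂π/∂p_{IronWorks} = 303 − 6p_{IronWorks} + 2p_{FlexHub} = 0 ⇒ p_{IronWorks} = 50.5 + (1/3)p_{FlexHub}.
Similarly p_{FlexHub} = 51.5 + (1/3)p_{IronWorks}.
Solving the two reaction functions simultaneously: (1 − (1/3)(1/3))p_{IronWorks} = 50.5 + (1/3)·51.5, so (8/9)p_{IronWorks} = 203/3 and p_{IronWorks} = 76.125.
Then p_{FlexHub} = 51.5 + (1/3)·76.125 = 76.875.
q_{IronWorks} = 222 − 3·76.125 + 2·76.875 = 147.375.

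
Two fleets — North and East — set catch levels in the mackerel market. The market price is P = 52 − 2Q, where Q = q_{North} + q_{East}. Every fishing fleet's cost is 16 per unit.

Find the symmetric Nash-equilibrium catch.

Fishing fleet North's profit: π = q_{North}(52 − 2(q_{North} + q_{East})) − 16q_{North}.
∂π/∂q_{North} = 36 − 4q_{North} − 2q_{East} = 0, so q_{North} = 9 − 0.5q_{East}.
Setting q_{North} = q_{East} in the reaction function: q_{North} = 9 − 0.5q_{North}, so q_{North} = 9 / 1.5 = 6.

6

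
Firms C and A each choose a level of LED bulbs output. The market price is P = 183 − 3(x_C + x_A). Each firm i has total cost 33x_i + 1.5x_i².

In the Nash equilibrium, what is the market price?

Firm C's profit: π = x_C(183 − 3(x_C + x_A)) − 33x_C − 1.5x_C².
∂π/∂x_C = 150 − 9x_C − 3x_A = 0, so x_C = 50/3 − (1/3)x_A.
By symmetry x_A = x_C; substituting into the reaction function, (4/3)x_C = 50/3 and x_C = 12.5.
Equilibrium price: P = 183 − 3·25 = 108.

108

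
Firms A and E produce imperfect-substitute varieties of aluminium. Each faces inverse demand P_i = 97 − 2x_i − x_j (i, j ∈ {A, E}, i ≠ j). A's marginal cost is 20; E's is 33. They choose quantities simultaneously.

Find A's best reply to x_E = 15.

15.5

Firm A's profit: π = x_A(97 − 2x_A − x_E) − 20x_A.
∂π/∂x_A = 77 − 4x_A − x_E = 0 ⇒ x_A = 19.25 − 0.25x_E.
At x_E = 15: x_A = 19.25 − 0.25·15 = 15.5.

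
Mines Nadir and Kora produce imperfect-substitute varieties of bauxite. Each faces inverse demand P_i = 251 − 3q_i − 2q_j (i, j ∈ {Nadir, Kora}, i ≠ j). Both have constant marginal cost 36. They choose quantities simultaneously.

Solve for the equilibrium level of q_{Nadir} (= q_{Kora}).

26.875

Mine Nadir's profit: π = q_{Nadir}(251 − 3q_{Nadir} − 2q_{Kora}) − 36q_{Nadir}.
∂π/∂q_{Nadir} = 215 − 6q_{Nadir} − 2q_{Kora} = 0 ⇒ q_{Nadir} = 215/6 − (1/3)q_{Kora}.
Setting q_{Nadir} = q_{Kora} in the reaction function: q_{Nadir} = 215/6 − (1/3)q_{Nadir}, so q_{Nadir} = (215/6) / (4/3) = 26.875.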